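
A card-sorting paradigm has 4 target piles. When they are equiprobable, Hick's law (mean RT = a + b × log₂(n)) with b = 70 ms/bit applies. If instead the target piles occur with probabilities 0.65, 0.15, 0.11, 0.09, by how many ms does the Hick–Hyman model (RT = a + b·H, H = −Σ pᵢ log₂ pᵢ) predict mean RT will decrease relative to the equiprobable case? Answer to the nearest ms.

37 ms

The RT saving is b·ΔH. Equiprobable H₀ = log₂(4) = 2.0000 bits; with the given probabilities H = 1.4775 bits.
b·(H₀ − H) = 70 × (2.0000 − 1.4775) = 36.58 ms.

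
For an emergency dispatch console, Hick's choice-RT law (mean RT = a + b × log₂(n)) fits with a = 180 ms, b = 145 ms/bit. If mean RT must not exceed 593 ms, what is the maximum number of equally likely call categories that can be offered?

Information budget: (593 − 180)/145 = 2.8483 bits, so n ≤ 2^2.8483 = 7.201 → at most 7.

7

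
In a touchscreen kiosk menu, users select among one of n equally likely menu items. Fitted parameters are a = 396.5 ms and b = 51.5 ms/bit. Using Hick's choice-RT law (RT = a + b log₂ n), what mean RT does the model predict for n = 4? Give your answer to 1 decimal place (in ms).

499.5 ms

log₂(4) = 2 bits, so RT = 396.5 + 51.5 × 2 ≈ 499.500 ms.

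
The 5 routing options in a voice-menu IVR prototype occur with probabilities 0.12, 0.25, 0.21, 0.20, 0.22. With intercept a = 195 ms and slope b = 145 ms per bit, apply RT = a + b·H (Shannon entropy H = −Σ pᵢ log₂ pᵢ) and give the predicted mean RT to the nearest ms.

526 ms

H = 0.12·log₂(1/0.12) + 0.25·log₂(1/0.25) + 0.21·log₂(1/0.21) + 0.20·log₂(1/0.20) + 0.22·log₂(1/0.22) = 2.2848 bits.
RT = 195 + 145 × 2.2848 = 526.30 ms.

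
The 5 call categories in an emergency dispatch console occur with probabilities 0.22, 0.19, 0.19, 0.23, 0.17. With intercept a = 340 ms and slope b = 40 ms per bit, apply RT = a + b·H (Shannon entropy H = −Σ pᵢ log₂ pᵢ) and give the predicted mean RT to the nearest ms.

Entropy contributions −pᵢ log₂ pᵢ: 0.4806, 0.4552, 0.4552, 0.4877, 0.4346; sum H = 2.3133 bits.
RT = a + bH = 340 + 40·2.3133 = 432.53 ms.

433 ms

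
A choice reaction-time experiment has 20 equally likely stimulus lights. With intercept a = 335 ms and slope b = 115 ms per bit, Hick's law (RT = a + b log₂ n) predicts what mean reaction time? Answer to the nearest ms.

832 ms

log₂(20) = 4.3219 bits, so RT = 335 + 115 × 4.3219 ≈ 832.022 ms.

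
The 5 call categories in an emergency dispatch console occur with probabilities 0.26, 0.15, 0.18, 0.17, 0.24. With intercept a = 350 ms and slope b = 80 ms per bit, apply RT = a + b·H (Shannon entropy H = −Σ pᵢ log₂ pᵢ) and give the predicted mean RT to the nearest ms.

533 ms

H = 0.26·log₂(1/0.26) + 0.15·log₂(1/0.15) + 0.18·log₂(1/0.18) + 0.17·log₂(1/0.17) + 0.24·log₂(1/0.24) = 2.2899 bits.
RT = 350 + 80 × 2.2899 = 533.19 ms.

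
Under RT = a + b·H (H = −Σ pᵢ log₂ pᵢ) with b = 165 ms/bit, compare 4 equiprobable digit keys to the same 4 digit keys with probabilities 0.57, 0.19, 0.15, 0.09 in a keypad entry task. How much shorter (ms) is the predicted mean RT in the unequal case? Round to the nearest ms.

Equiprobable entropy H₀ = log₂ 4 = 2.0000 bits.
Skewed entropy H = −Σ pᵢ log₂ pᵢ = 1.6407 bits.
ΔRT = b·(H₀ − H) = 165 × 0.3593 = 59.29 ms.

59 ms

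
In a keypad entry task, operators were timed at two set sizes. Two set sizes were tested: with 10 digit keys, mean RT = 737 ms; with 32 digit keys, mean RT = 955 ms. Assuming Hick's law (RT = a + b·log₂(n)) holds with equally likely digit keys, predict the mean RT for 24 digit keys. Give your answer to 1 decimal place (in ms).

901.1 ms

Solve the two-equation system in a and b:
  b = (955 − 737) / (log₂ 32 − log₂ 10) = 218 / (5 − 3.3219) = 129.911 ms/bit
  a = 737 − 129.911 × 3.3219 = 305.445 ms
Then RT(24) = 305.445 + 129.911 × log₂ 24 = 305.445 + 129.911 × 4.5850 ≈ 901.082 ms.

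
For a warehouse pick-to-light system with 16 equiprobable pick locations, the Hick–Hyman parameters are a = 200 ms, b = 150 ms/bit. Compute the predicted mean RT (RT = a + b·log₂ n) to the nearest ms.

800 ms

log₂(16) = 4 bits, so RT = 200 + 150 × 4 ≈ 800.000 ms.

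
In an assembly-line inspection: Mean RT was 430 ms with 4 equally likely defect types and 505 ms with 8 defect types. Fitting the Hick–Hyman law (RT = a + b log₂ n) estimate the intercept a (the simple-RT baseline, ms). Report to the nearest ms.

b = (RT₂ − RT₁)/(log₂ n₂ − log₂ n₁) = (505 − 430)/(3 − 2) = 75 ms/bit.
a = RT₁ − b·log₂ n₁ = 430 − 75 × 2 = 280.000 ms.

280 ms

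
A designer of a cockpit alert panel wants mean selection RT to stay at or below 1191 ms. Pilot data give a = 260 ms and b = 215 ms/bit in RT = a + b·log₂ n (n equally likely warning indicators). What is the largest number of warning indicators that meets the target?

20

Set 260 + 215·log₂ n ≤ 1191 → log₂ n ≤ (1191 − 260)/215 = 4.3302.
So n ≤ 2^4.3302 = 20.115; the largest integer n is 20.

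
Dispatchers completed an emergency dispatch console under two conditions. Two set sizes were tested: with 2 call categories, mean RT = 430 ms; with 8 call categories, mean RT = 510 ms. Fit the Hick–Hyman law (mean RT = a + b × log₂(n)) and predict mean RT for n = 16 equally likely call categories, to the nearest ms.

550 ms

With log₂ n on the abscissa the relation is linear; from the two conditions:
  b = (510 − 430) / (log₂ 8 − log₂ 2) = 80 / (3 − 1) = 40 ms/bit
  a = 430 − 40 × 1 = 390 ms
Then RT(16) = 390 + 40 × log₂ 16 = 390 + 40 × 4 ≈ 550.000 ms.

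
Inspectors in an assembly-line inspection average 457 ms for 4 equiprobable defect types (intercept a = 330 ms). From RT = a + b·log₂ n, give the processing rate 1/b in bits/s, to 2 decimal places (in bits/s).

15.75 bits/s

Choice component = 457 − 330 = 127 ms over log₂(4) = 2 bits.
b = 127 / 2 = 63.500 ms/bit, so 1/b = 15.748 bits/s.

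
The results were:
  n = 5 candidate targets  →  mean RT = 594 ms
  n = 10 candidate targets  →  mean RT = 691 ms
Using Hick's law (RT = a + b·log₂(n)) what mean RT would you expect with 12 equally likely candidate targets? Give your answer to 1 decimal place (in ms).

716.5 ms

With log₂ n on the abscissa the relation is linear; from the two conditions:
  b = (691 − 594) / (log₂ 10 − log₂ 5) = 97 / (3.3219 − 2.3219) = 97.000 ms/bit
  a = 594 − 97.000 × 2.3219 = 368.773 ms
Then RT(12) = 368.773 + 97.000 × log₂ 12 = 368.773 + 97.000 × 3.5850 ≈ 716.514 ms.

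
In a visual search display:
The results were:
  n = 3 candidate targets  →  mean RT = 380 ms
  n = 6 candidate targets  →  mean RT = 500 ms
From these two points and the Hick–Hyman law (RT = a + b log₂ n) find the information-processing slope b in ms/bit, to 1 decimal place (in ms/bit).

b = (RT₂ − RT₁)/(log₂ n₂ − log₂ n₁) = (500 − 380)/(2.5850 − 1.5850) = 120.000 ms/bit.

120.0 ms/bit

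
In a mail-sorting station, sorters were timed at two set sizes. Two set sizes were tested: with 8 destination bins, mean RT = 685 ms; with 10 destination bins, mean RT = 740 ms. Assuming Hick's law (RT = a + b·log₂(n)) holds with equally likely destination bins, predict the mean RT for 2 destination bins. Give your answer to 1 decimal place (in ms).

343.3 ms

Fit slope and intercept:
  b = (740 − 685) / (log₂ 10 − log₂ 8) = 55 / (3.3219 − 3) = 170.846 ms/bit
  a = 685 − 170.846 × 3 = 172.463 ms
Then RT(2) = 172.463 + 170.846 × log₂ 2 = 172.463 + 170.846 × 1 ≈ 343.309 ms.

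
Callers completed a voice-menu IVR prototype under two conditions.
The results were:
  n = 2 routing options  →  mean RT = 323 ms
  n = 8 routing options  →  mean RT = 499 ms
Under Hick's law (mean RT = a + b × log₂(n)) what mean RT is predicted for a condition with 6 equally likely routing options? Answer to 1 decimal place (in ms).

Fit slope and intercept:
  b = (499 − 323) / (log₂ 8 − log₂ 2) = 176 / (3 − 1) = 88.000 ms/bit
  a = 323 − 88.000 × 1 = 235.000 ms
Then RT(6) = 235.000 + 88.000 × log₂ 6 = 235.000 + 88.000 × 2.5850 ≈ 462.477 ms.

462.5 ms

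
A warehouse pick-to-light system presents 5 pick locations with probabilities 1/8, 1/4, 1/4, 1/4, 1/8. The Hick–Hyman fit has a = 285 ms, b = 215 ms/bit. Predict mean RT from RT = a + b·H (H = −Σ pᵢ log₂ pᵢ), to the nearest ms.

769 ms

Each term −pᵢ log₂ pᵢ: 0.125·3 + 0.25·2 + 0.25·2 + 0.25·2 + 0.125·3; summed, H = 2.250 bits.
Mean RT = a + bH = 285 + 215·2.250 = 768.75 ms.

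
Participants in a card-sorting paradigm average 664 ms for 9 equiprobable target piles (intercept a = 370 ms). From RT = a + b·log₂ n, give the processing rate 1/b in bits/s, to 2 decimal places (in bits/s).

Choice component = 664 − 370 = 294 ms over log₂(9) = 3.1699 bits.
b = 294 / 3.1699 = 92.747 ms/bit, so 1/b = 10.782 bits/s.

10.78 bits/s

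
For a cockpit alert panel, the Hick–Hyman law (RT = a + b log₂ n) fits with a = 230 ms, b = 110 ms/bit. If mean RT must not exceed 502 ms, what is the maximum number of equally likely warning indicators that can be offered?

Information budget: (502 − 230)/110 = 2.4727 bits, so n ≤ 2^2.4727 = 5.551 → at most 5.

5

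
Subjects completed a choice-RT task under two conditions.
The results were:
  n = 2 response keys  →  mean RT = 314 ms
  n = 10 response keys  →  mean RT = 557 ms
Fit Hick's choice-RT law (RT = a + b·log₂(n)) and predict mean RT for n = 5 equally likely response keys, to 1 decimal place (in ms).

452.3 ms

Fit slope and intercept:
  b = (557 − 314) / (log₂ 10 − log₂ 2) = 243 / (3.3219 − 1) = 104.654 ms/bit
  a = 314 − 104.654 × 1 = 209.346 ms
Then RT(5) = 209.346 + 104.654 × log₂ 5 = 209.346 + 104.654 × 2.3219 ≈ 452.346 ms.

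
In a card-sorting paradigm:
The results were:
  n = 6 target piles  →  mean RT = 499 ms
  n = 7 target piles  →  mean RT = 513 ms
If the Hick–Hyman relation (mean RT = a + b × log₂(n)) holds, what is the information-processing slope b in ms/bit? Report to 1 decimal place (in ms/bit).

63.0 ms/bit

Slope: b = (513 − 499) / (log₂ 7 − log₂ 6) = 14/0.2224 = 62.952 ms/bit.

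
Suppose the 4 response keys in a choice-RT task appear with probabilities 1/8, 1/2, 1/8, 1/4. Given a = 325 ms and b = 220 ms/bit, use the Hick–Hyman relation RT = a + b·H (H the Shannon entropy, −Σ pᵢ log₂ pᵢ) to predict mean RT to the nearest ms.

710 ms

H = −Σ pᵢ log₂ pᵢ = 0.125·3 + 0.5·1 + 0.125·3 + 0.25·2 = 1.750 bits.
RT = 325 + 220 × 1.750 = 710.00 ms.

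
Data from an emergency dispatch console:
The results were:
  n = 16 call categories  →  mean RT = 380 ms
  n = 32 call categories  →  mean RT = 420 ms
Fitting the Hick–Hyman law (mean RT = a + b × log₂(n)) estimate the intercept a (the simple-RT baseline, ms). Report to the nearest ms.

220 ms

Slope: b = (420 − 380) / (log₂ 32 − log₂ 16) = 40/1.0000 = 40 ms/bit.
Intercept: a = 380 − 40·log₂(16) = 220.000 ms.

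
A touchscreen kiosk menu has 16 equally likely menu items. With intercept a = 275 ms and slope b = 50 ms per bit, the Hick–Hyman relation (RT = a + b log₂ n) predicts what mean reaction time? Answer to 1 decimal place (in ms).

475.0 ms

log₂(16) = 4 bits, so RT = 275 + 50 × 4 ≈ 475.000 ms.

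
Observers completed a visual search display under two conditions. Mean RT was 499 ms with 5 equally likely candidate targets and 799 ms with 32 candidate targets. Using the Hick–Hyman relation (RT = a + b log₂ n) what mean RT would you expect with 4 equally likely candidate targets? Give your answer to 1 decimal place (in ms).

Solve the two-equation system in a and b:
  b = (799 − 499) / (log₂ 32 − log₂ 5) = 300 / (5 − 2.3219) = 112.021 ms/bit
  a = 499 − 112.021 × 2.3219 = 238.896 ms
Then RT(4) = 238.896 + 112.021 × log₂ 4 = 238.896 + 112.021 × 2 ≈ 462.937 ms.

462.9 ms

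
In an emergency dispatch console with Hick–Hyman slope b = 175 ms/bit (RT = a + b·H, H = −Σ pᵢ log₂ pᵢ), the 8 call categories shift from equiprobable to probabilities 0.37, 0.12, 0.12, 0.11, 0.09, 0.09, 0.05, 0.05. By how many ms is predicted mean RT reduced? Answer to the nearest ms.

The RT saving is b·ΔH. Equiprobable H₀ = log₂(8) = 3.0000 bits; with the given probabilities H = 2.6727 bits.
b·(H₀ − H) = 175 × (3.0000 − 2.6727) = 57.29 ms.

57 ms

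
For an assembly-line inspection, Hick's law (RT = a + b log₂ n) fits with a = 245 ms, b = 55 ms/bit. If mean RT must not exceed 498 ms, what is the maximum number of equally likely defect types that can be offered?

Information budget: (498 − 245)/55 = 4.6000 bits, so n ≤ 2^4.6000 = 24.251 → at most 24.

24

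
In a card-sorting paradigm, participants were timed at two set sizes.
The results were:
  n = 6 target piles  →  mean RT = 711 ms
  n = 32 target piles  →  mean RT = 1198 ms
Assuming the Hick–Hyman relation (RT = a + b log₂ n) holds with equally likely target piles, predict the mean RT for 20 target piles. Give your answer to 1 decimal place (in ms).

1061.3 ms

Solve the two-equation system in a and b:
  b = (1198 − 711) / (log₂ 32 − log₂ 6) = 487 / (5 − 2.5850) = 201.653 ms/bit
  a = 711 − 201.653 × 2.5850 = 189.734 ms
Then RT(20) = 189.734 + 201.653 × log₂ 20 = 189.734 + 201.653 × 4.3219 ≈ 1061.265 ms.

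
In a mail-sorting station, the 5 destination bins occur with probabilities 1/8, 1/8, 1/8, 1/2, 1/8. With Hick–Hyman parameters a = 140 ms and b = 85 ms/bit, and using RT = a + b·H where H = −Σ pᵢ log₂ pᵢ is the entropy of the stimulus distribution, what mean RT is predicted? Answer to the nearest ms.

310 ms

Each term −pᵢ log₂ pᵢ: 0.125·3 + 0.125·3 + 0.125·3 + 0.5·1 + 0.125·3; summed, H = 2.000 bits.
Mean RT = a + bH = 140 + 85·2.000 = 310.00 ms.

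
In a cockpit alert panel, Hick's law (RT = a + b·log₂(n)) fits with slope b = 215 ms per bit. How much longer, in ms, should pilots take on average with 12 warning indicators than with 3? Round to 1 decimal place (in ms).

Only the slope matters, since a is common to both: ΔRT = b·log₂(n₂/n₁).
log₂(12) − log₂(3) = log₂(12/3) = log₂(4) = 2.
ΔRT = 215 × 2.0000 = 430.000 ms.

430.0 ms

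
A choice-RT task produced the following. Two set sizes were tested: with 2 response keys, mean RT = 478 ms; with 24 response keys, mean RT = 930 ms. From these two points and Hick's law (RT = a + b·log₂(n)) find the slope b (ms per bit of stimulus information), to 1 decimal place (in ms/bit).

126.1 ms/bit

The slope on a log₂ axis is (930 − 478) / (4.5850 − 1) = 126.082 ms/bit.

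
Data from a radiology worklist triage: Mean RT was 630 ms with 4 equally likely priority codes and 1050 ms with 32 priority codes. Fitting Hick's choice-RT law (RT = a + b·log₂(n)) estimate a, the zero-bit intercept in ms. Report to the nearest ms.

b = (RT₂ − RT₁)/(log₂ n₂ − log₂ n₁) = (1050 − 630)/(5 − 2) = 140 ms/bit.
Intercept: a = 630 − 140·log₂(4) = 350.000 ms.

350 ms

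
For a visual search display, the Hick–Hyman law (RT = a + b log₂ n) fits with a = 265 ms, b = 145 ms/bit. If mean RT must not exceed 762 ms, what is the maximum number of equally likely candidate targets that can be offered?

145·log₂ n ≤ 762 − 265 = 497, giving log₂ n ≤ 3.4276 and n ≤ 10.760. The largest whole number is 10.

10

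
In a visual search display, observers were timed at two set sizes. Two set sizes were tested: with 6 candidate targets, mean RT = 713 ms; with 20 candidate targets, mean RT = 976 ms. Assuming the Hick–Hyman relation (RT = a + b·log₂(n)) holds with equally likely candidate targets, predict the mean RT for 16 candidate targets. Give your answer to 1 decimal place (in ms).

RT is linear in log₂ n, so two points fix the line:
  b = (976 − 713) / (log₂ 20 − log₂ 6) = 263 / (4.3219 − 2.5850) = 151.413 ms/bit
  a = 713 − 151.413 × 2.5850 = 321.602 ms
Then RT(16) = 321.602 + 151.413 × log₂ 16 = 321.602 + 151.413 × 4 ≈ 927.256 ms.

927.3 ms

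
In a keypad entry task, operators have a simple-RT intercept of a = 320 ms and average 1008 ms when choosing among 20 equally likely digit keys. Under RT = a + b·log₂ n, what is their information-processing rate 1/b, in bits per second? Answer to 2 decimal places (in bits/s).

Choice component = 1008 − 320 = 688 ms over log₂(20) = 4.3219 bits.
b = 688 / 4.3219 = 159.188 ms/bit, so 1/b = 6.282 bits/s.

6.28 bits/s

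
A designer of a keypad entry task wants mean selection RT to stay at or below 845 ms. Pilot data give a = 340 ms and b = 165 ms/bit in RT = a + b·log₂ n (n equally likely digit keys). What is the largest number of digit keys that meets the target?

8

Information budget: (845 − 340)/165 = 3.0606 bits, so n ≤ 2^3.0606 = 8.343 → at most 8.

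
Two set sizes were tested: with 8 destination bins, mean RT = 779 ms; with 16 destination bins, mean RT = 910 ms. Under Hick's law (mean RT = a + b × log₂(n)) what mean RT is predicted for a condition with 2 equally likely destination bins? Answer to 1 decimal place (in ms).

517.0 ms

With log₂ n on the abscissa the relation is linear; from the two conditions:
  b = (910 − 779) / (log₂ 16 − log₂ 8) = 131 / (4 − 3) = 131.000 ms/bit
  a = 779 − 131.000 × 3 = 386.000 ms
Then RT(2) = 386.000 + 131.000 × log₂ 2 = 386.000 + 131.000 × 1 ≈ 517.000 ms.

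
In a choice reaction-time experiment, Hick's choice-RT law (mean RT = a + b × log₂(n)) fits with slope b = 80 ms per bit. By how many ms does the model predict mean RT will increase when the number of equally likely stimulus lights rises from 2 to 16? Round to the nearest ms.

ΔRT = (a + b log₂ n₂) − (a + b log₂ n₁) = b·(log₂ n₂ − log₂ n₁).
log₂(16) − log₂(2) = log₂(16/2) = log₂(8) = 3.
ΔRT = 80 × 3.0000 = 240.000 ms.

240 ms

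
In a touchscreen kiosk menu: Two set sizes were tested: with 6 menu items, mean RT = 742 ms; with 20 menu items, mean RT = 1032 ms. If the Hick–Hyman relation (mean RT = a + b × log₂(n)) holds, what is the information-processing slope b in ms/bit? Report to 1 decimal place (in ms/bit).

b = (RT₂ − RT₁)/(log₂ n₂ − log₂ n₁) = (1032 − 742)/(4.3219 − 2.5850) = 166.958 ms/bit.

167.0 ms/bit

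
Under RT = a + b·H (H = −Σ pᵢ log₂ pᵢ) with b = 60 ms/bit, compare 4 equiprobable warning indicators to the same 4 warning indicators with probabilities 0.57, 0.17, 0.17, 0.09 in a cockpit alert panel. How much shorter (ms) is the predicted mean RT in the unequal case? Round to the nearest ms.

The RT saving is b·ΔH. Equiprobable H₀ = log₂(4) = 2.0000 bits; with the given probabilities H = 1.6441 bits.
b·(H₀ − H) = 60 × (2.0000 − 1.6441) = 21.36 ms.

21 ms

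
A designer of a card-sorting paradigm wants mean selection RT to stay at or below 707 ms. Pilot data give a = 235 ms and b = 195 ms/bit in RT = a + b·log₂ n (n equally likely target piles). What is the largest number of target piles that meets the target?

Set 235 + 195·log₂ n ≤ 707 → log₂ n ≤ (707 − 235)/195 = 2.4205.
So n ≤ 2^2.4205 = 5.354; the largest integer n is 5.

5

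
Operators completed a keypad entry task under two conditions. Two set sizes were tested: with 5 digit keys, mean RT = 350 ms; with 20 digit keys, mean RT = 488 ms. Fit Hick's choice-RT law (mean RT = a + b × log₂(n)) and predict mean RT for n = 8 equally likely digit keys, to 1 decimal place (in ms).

396.8 ms

Fit slope and intercept:
  b = (488 − 350) / (log₂ 20 − log₂ 5) = 138 / (4.3219 − 2.3219) = 69.000 ms/bit
  a = 350 − 69.000 × 2.3219 = 189.787 ms
Then RT(8) = 189.787 + 69.000 × log₂ 8 = 189.787 + 69.000 × 3 ≈ 396.787 ms.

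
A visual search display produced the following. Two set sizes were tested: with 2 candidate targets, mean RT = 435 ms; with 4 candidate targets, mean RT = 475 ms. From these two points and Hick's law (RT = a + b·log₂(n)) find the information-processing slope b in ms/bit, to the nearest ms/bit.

40 ms/bit

Slope: b = (475 − 435) / (log₂ 4 − log₂ 2) = 40/1.0000 = 40 ms/bit.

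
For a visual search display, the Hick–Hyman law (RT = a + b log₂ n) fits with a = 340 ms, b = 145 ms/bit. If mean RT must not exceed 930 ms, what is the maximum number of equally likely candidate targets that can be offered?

16

145·log₂ n ≤ 930 − 340 = 590, giving log₂ n ≤ 4.0690 and n ≤ 16.783. The largest whole number is 16.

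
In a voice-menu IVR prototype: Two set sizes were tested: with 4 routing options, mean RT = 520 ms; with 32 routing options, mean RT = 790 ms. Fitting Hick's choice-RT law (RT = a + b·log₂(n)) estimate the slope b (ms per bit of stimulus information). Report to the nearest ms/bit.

Slope: b = (790 − 520) / (log₂ 32 − log₂ 4) = 270/3.0000 = 90 ms/bit.

90 ms/bit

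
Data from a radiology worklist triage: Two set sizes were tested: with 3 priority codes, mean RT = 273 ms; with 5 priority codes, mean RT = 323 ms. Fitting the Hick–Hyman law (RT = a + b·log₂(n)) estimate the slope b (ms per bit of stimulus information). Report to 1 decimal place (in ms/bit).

b = (RT₂ − RT₁)/(log₂ n₂ − log₂ n₁) = (323 − 273)/(2.3219 − 1.5850) = 67.846 ms/bit.

67.8 ms/bit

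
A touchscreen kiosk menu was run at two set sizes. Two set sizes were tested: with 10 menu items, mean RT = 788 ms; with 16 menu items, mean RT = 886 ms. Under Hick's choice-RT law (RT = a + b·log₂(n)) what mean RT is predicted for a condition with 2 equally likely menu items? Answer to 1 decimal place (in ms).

452.4 ms

RT is linear in log₂ n, so two points fix the line:
  b = (886 − 788) / (log₂ 16 − log₂ 10) = 98 / (4 − 3.3219) = 144.527 ms/bit
  a = 788 − 144.527 × 3.3219 = 307.890 ms
Then RT(2) = 307.890 + 144.527 × log₂ 2 = 307.890 + 144.527 × 1 ≈ 452.418 ms.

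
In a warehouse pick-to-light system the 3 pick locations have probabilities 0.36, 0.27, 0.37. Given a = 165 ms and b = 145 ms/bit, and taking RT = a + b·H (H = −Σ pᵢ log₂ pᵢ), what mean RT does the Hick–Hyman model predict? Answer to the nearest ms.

Entropy contributions −pᵢ log₂ pᵢ: 0.5306, 0.5100, 0.5307; sum H = 1.5714 bits.
RT = a + bH = 165 + 145·1.5714 = 392.85 ms.

393 ms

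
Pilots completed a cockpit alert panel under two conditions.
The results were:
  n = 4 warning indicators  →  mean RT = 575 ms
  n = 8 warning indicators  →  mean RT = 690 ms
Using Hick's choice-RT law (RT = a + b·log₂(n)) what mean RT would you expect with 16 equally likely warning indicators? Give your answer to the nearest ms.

Solve the two-equation system in a and b:
  b = (690 − 575) / (log₂ 8 − log₂ 4) = 115 / (3 − 2) = 115 ms/bit
  a = 575 − 115 × 2 = 345 ms
Then RT(16) = 345 + 115 × log₂ 16 = 345 + 115 × 4 ≈ 805.000 ms.

805 ms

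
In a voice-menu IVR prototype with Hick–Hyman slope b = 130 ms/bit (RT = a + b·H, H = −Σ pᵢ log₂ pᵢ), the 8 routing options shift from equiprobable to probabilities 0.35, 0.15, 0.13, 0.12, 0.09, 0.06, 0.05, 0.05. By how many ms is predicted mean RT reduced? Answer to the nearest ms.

42 ms

The RT saving is b·ΔH. Equiprobable H₀ = log₂(8) = 3.0000 bits; with the given probabilities H = 2.6787 bits.
b·(H₀ − H) = 130 × (3.0000 − 2.6787) = 41.76 ms.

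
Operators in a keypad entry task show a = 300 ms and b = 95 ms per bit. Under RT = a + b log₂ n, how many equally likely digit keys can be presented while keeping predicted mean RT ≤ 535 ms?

5

95·log₂ n ≤ 535 − 300 = 235, giving log₂ n ≤ 2.4737 and n ≤ 5.555. The largest whole number is 5.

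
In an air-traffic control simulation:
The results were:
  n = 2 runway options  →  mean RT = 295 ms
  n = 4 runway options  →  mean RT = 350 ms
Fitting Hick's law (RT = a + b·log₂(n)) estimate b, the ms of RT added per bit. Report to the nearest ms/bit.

55 ms/bit

b = (RT₂ − RT₁)/(log₂ n₂ − log₂ n₁) = (350 − 295)/(2 − 1) = 55 ms/bit.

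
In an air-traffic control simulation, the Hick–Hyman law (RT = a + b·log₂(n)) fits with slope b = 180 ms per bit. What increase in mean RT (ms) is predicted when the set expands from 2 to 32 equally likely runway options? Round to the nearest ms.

Only the slope matters, since a is common to both: ΔRT = b·log₂(n₂/n₁).
log₂(32) − log₂(2) = log₂(32/2) = log₂(16) = 4.
ΔRT = 180 × 4.0000 = 720.000 ms.

720 ms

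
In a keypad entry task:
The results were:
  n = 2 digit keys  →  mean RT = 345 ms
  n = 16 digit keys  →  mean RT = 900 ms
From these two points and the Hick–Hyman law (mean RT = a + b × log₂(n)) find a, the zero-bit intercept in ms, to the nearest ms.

b = (RT₂ − RT₁)/(log₂ n₂ − log₂ n₁) = (900 − 345)/(4 − 1) = 185 ms/bit.
a = RT₁ − b·log₂ n₁ = 345 − 185 × 1 = 160.000 ms.

160 ms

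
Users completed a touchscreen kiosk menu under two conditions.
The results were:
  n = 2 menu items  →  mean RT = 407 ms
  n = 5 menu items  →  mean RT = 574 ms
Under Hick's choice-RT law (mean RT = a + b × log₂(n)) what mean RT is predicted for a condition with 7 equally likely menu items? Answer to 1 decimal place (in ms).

635.3 ms

RT is linear in log₂ n, so two points fix the line:
  b = (574 − 407) / (log₂ 5 − log₂ 2) = 167 / (2.3219 − 1) = 126.331 ms/bit
  a = 407 − 126.331 × 1 = 280.669 ms
Then RT(7) = 280.669 + 126.331 × log₂ 7 = 280.669 + 126.331 × 2.8074 ≈ 635.324 ms.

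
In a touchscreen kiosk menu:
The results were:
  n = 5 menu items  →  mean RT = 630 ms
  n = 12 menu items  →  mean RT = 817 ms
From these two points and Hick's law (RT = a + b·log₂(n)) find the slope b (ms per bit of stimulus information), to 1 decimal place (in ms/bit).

148.1 ms/bit

Slope: b = (817 − 630) / (log₂ 12 − log₂ 5) = 187/1.2630 = 148.056 ms/bit.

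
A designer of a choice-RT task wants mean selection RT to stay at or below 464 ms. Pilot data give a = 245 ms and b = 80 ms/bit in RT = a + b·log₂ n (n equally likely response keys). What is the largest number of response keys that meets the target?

6

Set 245 + 80·log₂ n ≤ 464 → log₂ n ≤ (464 − 245)/80 = 2.7375.
So n ≤ 2^2.7375 = 6.669; the largest integer n is 6.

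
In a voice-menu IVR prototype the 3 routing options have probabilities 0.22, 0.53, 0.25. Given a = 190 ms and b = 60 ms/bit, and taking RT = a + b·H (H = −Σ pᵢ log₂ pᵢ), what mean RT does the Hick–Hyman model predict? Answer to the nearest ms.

H = 0.22·log₂(1/0.22) + 0.53·log₂(1/0.53) + 0.25·log₂(1/0.25) = 1.4660 bits.
RT = 190 + 60 × 1.4660 = 277.96 ms.

278 ms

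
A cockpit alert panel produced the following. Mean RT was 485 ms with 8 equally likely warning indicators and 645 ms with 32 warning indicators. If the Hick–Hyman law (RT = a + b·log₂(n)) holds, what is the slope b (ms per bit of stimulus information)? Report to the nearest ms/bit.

b = (RT₂ − RT₁)/(log₂ n₂ − log₂ n₁) = (645 − 485)/(5 − 3) = 80 ms/bit.

80 ms/bit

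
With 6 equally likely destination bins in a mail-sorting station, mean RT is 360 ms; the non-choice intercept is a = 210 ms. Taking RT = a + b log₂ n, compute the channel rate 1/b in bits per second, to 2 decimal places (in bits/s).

b = (360 − 210)/log₂ 6 = 150/2.5850 = 58.028 ms per bit = 0.05803 s/bit; the reciprocal is 17.233 bits/s.

17.23 bits/s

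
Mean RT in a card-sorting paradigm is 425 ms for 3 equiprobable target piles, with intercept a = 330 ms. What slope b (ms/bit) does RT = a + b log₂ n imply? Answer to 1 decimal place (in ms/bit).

59.9 ms/bit

log₂(3) = 1.5850 bits.
b = (RT − a)/log₂ n = (425 − 330) / 1.5850 = 59.938 ms/bit.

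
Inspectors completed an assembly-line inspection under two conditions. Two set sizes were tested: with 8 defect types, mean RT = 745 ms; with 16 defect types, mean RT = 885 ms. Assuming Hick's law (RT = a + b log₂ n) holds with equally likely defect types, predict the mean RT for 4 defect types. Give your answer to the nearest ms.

605 ms

With log₂ n on the abscissa the relation is linear; from the two conditions:
  b = (885 − 745) / (log₂ 16 − log₂ 8) = 140 / (4 − 3) = 140 ms/bit
  a = 745 − 140 × 3 = 325 ms
Then RT(4) = 325 + 140 × log₂ 4 = 325 + 140 × 2 ≈ 605.000 ms.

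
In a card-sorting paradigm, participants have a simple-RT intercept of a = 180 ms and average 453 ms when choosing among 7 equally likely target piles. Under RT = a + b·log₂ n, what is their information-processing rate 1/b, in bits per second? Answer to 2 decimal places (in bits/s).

Choice component = 453 − 180 = 273 ms over log₂(7) = 2.8074 bits.
b = 273 / 2.8074 = 97.245 ms/bit, so 1/b = 10.283 bits/s.

10.28 bits/s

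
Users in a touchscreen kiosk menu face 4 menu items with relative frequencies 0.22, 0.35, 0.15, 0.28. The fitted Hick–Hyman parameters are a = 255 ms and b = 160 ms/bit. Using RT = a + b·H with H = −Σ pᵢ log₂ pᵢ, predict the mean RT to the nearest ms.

Entropy contributions −pᵢ log₂ pᵢ: 0.4806, 0.5301, 0.4105, 0.5142; sum H = 1.9354 bits.
RT = a + bH = 255 + 160·1.9354 = 564.67 ms.

565 ms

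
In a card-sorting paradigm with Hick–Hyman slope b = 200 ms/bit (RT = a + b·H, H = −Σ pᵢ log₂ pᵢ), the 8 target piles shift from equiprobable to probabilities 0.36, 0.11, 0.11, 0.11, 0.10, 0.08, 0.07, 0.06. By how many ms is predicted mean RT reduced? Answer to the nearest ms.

57 ms

Equiprobable entropy H₀ = log₂ 8 = 3.0000 bits.
Skewed entropy H = −Σ pᵢ log₂ pᵢ = 2.7173 bits.
ΔRT = b·(H₀ − H) = 200 × 0.2827 = 56.55 ms.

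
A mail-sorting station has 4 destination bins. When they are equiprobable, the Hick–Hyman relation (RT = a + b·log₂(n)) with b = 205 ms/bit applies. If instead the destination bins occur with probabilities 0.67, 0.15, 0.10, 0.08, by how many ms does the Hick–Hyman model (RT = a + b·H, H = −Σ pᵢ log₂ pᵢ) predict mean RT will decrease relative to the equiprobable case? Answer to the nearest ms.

Equiprobable entropy H₀ = log₂ 4 = 2.0000 bits.
Skewed entropy H = −Σ pᵢ log₂ pᵢ = 1.4214 bits.
ΔRT = b·(H₀ − H) = 205 × 0.5786 = 118.62 ms.

119 ms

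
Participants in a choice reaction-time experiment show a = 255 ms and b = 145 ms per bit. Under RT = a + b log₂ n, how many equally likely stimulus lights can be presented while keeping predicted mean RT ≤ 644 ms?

Information budget: (644 − 255)/145 = 2.6828 bits, so n ≤ 2^2.6828 = 6.421 → at most 6.

6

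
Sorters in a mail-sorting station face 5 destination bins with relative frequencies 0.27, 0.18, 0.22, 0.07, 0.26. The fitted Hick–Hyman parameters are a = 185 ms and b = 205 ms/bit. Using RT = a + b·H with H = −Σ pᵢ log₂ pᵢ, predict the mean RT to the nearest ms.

638 ms

H = 0.27·log₂(1/0.27) + 0.18·log₂(1/0.18) + 0.22·log₂(1/0.22) + 0.07·log₂(1/0.07) + 0.26·log₂(1/0.26) = 2.2097 bits.
RT = 185 + 205 × 2.2097 = 638.00 ms.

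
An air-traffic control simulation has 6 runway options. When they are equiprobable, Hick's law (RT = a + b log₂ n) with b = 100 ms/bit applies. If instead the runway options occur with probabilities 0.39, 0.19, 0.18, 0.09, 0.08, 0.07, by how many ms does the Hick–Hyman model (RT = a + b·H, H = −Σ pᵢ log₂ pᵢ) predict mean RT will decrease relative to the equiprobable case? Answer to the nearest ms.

28 ms

Equiprobable entropy H₀ = log₂ 6 = 2.5850 bits.
Skewed entropy H = −Σ pᵢ log₂ pᵢ = 2.3030 bits.
ΔRT = b·(H₀ − H) = 100 × 0.2819 = 28.19 ms.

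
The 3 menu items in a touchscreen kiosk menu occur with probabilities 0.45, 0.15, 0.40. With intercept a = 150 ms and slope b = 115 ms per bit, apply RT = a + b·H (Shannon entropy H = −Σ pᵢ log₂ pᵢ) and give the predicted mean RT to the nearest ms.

H = 0.45·log₂(1/0.45) + 0.15·log₂(1/0.15) + 0.40·log₂(1/0.40) = 1.4577 bits.
RT = 150 + 115 × 1.4577 = 317.64 ms.

318 ms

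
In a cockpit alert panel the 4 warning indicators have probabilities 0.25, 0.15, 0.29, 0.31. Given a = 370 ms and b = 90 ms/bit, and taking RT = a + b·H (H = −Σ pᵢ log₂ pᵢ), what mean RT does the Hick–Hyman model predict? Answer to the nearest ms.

H = 0.25·log₂(1/0.25) + 0.15·log₂(1/0.15) + 0.29·log₂(1/0.29) + 0.31·log₂(1/0.31) = 1.9522 bits.
RT = 370 + 90 × 1.9522 = 545.70 ms.

546 ms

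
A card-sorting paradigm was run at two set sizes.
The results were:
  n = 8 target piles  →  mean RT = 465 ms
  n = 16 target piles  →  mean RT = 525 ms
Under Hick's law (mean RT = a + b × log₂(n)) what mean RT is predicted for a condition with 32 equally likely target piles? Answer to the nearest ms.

585 ms

RT is linear in log₂ n, so two points fix the line:
  b = (525 − 465) / (log₂ 16 − log₂ 8) = 60 / (4 − 3) = 60 ms/bit
  a = 465 − 60 × 3 = 285 ms
Then RT(32) = 285 + 60 × log₂ 32 = 285 + 60 × 5 ≈ 585.000 ms.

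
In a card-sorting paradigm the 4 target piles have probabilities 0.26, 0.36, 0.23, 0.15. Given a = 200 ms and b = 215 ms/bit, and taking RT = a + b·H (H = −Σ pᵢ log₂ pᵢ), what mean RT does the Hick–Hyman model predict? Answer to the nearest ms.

Entropy contributions −pᵢ log₂ pᵢ: 0.5053, 0.5306, 0.4877, 0.4105; sum H = 1.9341 bits.
RT = a + bH = 200 + 215·1.9341 = 615.83 ms.

616 ms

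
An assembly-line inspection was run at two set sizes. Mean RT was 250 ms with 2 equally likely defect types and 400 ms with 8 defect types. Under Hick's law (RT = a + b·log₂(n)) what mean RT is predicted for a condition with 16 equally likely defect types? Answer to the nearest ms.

475 ms

Solve the two-equation system in a and b:
  b = (400 − 250) / (log₂ 8 − log₂ 2) = 150 / (3 − 1) = 75 ms/bit
  a = 250 − 75 × 1 = 175 ms
Then RT(16) = 175 + 75 × log₂ 16 = 175 + 75 × 4 ≈ 475.000 ms.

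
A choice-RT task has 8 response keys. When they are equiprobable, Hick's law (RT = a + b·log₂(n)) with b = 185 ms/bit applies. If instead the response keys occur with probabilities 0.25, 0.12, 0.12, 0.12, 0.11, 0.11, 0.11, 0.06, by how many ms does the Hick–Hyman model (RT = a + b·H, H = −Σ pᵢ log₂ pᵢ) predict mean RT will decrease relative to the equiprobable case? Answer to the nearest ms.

19 ms

The RT saving is b·ΔH. Equiprobable H₀ = log₂(8) = 3.0000 bits; with the given probabilities H = 2.8956 bits.
b·(H₀ − H) = 185 × (3.0000 − 2.8956) = 19.31 ms.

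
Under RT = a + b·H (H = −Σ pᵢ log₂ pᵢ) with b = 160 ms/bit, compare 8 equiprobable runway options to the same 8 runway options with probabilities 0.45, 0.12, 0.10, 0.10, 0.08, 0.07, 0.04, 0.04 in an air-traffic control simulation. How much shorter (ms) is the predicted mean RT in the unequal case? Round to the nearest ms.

The RT saving is b·ΔH. Equiprobable H₀ = log₂(8) = 3.0000 bits; with the given probabilities H = 2.4814 bits.
b·(H₀ − H) = 160 × (3.0000 − 2.4814) = 82.97 ms.

83 ms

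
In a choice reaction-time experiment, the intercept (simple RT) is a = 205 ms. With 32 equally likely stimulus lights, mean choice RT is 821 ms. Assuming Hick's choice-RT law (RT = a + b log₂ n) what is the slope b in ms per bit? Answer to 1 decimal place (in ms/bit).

123.2 ms/bit

log₂(32) = 5 bits.
b = (RT − a)/log₂ n = (821 − 205) / 5 = 123.200 ms/bit.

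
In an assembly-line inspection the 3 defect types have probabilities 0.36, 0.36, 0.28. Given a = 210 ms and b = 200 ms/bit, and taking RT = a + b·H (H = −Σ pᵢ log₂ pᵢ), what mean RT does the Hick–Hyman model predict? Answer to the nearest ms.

525 ms

H = 0.36·log₂(1/0.36) + 0.36·log₂(1/0.36) + 0.28·log₂(1/0.28) = 1.5755 bits.
RT = 210 + 200 × 1.5755 = 525.09 ms.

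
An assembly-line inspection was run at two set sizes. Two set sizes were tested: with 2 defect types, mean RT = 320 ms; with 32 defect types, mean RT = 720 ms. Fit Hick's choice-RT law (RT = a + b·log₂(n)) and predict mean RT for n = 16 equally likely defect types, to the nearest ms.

Fit slope and intercept:
  b = (720 − 320) / (log₂ 32 − log₂ 2) = 400 / (5 − 1) = 100 ms/bit
  a = 320 − 100 × 1 = 220 ms
Then RT(16) = 220 + 100 × log₂ 16 = 220 + 100 × 4 ≈ 620.000 ms.

620 ms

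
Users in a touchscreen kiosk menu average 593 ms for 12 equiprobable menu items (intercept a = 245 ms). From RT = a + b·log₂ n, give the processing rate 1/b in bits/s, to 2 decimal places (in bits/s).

Choice component = 593 − 245 = 348 ms over log₂(12) = 3.5850 bits.
b = 348 / 3.5850 = 97.072 ms/bit, so 1/b = 10.302 bits/s.

10.30 bits/s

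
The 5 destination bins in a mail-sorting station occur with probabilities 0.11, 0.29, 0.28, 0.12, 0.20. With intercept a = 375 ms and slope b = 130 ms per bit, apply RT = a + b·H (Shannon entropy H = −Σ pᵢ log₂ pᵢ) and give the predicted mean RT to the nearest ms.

663 ms

H = 0.11·log₂(1/0.11) + 0.29·log₂(1/0.29) + 0.28·log₂(1/0.28) + 0.12·log₂(1/0.12) + 0.20·log₂(1/0.20) = 2.2139 bits.
RT = 375 + 130 × 2.2139 = 662.80 ms.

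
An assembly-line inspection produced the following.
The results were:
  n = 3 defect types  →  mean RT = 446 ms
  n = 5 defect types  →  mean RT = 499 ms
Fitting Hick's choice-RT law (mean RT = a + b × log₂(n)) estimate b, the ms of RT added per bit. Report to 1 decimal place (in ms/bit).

Slope: b = (499 − 446) / (log₂ 5 − log₂ 3) = 53/0.7370 = 71.917 ms/bit.

71.9 ms/bit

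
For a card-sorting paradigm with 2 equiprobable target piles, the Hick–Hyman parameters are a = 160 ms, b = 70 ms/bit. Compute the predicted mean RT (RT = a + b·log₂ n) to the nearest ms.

230 ms

log₂(2) = 1 bits, so RT = 160 + 70 × 1 ≈ 230.000 ms.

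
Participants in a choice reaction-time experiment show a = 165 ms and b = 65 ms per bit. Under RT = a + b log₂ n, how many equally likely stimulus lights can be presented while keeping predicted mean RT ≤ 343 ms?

65·log₂ n ≤ 343 − 165 = 178, giving log₂ n ≤ 2.7385 and n ≤ 6.674. The largest whole number is 6.

6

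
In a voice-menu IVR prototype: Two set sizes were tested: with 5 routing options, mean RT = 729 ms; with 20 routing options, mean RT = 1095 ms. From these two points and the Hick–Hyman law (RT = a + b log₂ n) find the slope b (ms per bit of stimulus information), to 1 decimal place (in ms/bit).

183.0 ms/bit

b = (RT₂ − RT₁)/(log₂ n₂ − log₂ n₁) = (1095 − 729)/(4.3219 − 2.3219) = 183.000 ms/bit.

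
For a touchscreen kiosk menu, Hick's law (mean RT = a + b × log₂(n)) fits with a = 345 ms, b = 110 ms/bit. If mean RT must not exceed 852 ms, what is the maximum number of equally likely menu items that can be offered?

24

110·log₂ n ≤ 852 − 345 = 507, giving log₂ n ≤ 4.6091 and n ≤ 24.405. The largest whole number is 24.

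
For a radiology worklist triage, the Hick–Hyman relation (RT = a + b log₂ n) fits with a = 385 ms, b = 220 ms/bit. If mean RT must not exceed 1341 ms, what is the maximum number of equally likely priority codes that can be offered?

Set 385 + 220·log₂ n ≤ 1341 → log₂ n ≤ (1341 − 385)/220 = 4.3455.
So n ≤ 2^4.3455 = 20.329; the largest integer n is 20.

20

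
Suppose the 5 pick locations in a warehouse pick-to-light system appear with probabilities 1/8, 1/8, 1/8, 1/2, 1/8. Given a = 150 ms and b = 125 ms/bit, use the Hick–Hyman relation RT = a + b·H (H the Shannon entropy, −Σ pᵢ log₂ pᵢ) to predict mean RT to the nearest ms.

H = −Σ pᵢ log₂ pᵢ = 0.125·3 + 0.125·3 + 0.125·3 + 0.5·1 + 0.125·3 = 2.000 bits.
RT = 150 + 125 × 2.000 = 400.00 ms.

400 ms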